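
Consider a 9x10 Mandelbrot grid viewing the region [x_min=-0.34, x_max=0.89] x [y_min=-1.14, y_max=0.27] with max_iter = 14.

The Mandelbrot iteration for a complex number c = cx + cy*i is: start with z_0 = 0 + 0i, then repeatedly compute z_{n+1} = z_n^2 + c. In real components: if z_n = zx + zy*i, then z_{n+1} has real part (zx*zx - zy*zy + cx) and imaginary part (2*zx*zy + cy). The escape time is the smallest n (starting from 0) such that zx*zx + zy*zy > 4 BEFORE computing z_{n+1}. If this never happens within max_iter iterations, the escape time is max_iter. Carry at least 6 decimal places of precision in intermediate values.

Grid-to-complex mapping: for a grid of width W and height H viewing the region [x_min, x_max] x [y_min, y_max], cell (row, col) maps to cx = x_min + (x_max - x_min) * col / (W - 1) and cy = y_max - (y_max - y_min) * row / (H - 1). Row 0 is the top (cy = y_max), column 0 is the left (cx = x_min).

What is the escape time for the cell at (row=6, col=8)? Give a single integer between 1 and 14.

Answer: 2

Derivation:
z_0 = 0 + 0i, c = 0.8900 + -0.6700i
Iter 1: z = 0.8900 + -0.6700i, |z|^2 = 1.2410
Iter 2: z = 1.2332 + -1.8626i, |z|^2 = 4.9901
Escaped at iteration 2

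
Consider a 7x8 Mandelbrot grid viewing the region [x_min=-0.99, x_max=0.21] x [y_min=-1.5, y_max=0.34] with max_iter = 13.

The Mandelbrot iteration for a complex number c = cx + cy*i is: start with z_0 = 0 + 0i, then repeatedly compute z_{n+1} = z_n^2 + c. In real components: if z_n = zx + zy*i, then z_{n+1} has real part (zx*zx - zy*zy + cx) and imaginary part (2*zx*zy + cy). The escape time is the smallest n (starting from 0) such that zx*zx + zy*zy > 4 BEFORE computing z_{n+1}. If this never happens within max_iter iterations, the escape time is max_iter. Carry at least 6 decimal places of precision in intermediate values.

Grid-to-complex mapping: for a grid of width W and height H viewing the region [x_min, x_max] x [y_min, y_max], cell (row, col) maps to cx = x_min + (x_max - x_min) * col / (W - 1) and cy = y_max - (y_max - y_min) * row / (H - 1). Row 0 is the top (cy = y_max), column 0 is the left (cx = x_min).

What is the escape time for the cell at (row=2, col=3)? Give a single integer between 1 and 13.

z_0 = 0 + 0i, c = -0.3900 + -0.1857i
Iter 1: z = -0.3900 + -0.1857i, |z|^2 = 0.1866
Iter 2: z = -0.2724 + -0.0409i, |z|^2 = 0.0759
Iter 3: z = -0.3175 + -0.1635i, |z|^2 = 0.1275
Iter 4: z = -0.3159 + -0.0819i, |z|^2 = 0.1065
Iter 5: z = -0.2969 + -0.1339i, |z|^2 = 0.1061
Iter 6: z = -0.3198 + -0.1062i, |z|^2 = 0.1135
Iter 7: z = -0.2990 + -0.1178i, |z|^2 = 0.1033
Iter 8: z = -0.3145 + -0.1153i, |z|^2 = 0.1122
Iter 9: z = -0.3044 + -0.1132i, |z|^2 = 0.1055
Iter 10: z = -0.3102 + -0.1168i, |z|^2 = 0.1098
Iter 11: z = -0.3074 + -0.1133i, |z|^2 = 0.1073
Iter 12: z = -0.3083 + -0.1161i, |z|^2 = 0.1085

Answer: 13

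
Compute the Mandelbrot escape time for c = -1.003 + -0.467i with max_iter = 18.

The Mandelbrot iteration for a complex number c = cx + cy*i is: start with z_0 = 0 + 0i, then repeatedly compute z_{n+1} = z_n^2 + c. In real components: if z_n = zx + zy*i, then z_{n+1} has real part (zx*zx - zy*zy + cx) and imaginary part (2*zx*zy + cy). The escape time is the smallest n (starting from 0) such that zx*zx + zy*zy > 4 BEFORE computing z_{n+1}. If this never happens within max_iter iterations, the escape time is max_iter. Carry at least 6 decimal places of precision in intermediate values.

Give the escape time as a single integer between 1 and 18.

z_0 = 0 + 0i, c = -1.0030 + -0.4670i
Iter 1: z = -1.0030 + -0.4670i, |z|^2 = 1.2241
Iter 2: z = -0.2151 + 0.4698i, |z|^2 = 0.2670
Iter 3: z = -1.1775 + -0.6691i, |z|^2 = 1.8341
Iter 4: z = -0.0643 + 1.1086i, |z|^2 = 1.2332
Iter 5: z = -2.2280 + -0.6095i, |z|^2 = 5.3354
Escaped at iteration 5

Answer: 5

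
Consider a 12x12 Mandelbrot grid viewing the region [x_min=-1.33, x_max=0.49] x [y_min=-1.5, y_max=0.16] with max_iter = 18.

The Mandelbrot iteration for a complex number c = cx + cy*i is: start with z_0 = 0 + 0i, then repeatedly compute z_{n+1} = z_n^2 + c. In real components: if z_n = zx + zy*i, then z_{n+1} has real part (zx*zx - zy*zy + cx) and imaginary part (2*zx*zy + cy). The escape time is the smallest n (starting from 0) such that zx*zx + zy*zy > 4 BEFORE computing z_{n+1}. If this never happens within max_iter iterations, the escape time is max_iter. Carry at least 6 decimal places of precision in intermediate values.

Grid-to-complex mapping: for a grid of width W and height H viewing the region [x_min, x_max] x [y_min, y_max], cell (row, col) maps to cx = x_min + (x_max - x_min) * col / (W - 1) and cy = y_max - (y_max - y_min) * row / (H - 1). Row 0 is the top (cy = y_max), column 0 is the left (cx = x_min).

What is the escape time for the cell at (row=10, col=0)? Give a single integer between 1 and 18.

z_0 = 0 + 0i, c = -1.3300 + -1.3491i
Iter 1: z = -1.3300 + -1.3491i, |z|^2 = 3.5889
Iter 2: z = -1.3811 + 2.2395i, |z|^2 = 6.9229
Escaped at iteration 2

Answer: 2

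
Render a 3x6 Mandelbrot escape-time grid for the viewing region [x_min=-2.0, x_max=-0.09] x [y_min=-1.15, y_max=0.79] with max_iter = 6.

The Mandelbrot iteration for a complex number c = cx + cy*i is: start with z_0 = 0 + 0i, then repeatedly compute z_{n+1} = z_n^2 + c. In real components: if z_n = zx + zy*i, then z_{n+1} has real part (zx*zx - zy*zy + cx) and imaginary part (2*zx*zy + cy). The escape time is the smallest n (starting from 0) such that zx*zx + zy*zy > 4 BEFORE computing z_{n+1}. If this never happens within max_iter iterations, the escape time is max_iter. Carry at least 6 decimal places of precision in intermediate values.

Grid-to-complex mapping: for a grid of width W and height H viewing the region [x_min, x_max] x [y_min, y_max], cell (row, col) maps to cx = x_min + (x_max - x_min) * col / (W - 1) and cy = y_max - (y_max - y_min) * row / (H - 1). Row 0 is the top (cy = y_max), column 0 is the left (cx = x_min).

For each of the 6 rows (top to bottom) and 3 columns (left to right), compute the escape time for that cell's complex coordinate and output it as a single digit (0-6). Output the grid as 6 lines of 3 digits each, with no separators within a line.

(row=0, col=0): c = -2.0000 + 0.7900i → escape time 1
(row=0, col=1): c = -1.0450 + 0.7900i → escape time 3
(row=0, col=2): c = -0.0900 + 0.7900i → escape time 6
(row=1, col=0): c = -2.0000 + 0.4020i → escape time 1
(row=1, col=1): c = -1.0450 + 0.4020i → escape time 6
(row=1, col=2): c = -0.0900 + 0.4020i → escape time 6
(row=2, col=0): c = -2.0000 + 0.0140i → escape time 1
(row=2, col=1): c = -1.0450 + 0.0140i → escape time 6
(row=2, col=2): c = -0.0900 + 0.0140i → escape time 6
(row=3, col=0): c = -2.0000 + -0.3740i → escape time 1
(row=3, col=1): c = -1.0450 + -0.3740i → escape time 6
(row=3, col=2): c = -0.0900 + -0.3740i → escape time 6
(row=4, col=0): c = -2.0000 + -0.7620i → escape time 1
(row=4, col=1): c = -1.0450 + -0.7620i → escape time 3
(row=4, col=2): c = -0.0900 + -0.7620i → escape time 6
(row=5, col=0): c = -2.0000 + -1.1500i → escape time 1
(row=5, col=1): c = -1.0450 + -1.1500i → escape time 3
(row=5, col=2): c = -0.0900 + -1.1500i → escape time 4

Answer: 136
166
166
166
136
134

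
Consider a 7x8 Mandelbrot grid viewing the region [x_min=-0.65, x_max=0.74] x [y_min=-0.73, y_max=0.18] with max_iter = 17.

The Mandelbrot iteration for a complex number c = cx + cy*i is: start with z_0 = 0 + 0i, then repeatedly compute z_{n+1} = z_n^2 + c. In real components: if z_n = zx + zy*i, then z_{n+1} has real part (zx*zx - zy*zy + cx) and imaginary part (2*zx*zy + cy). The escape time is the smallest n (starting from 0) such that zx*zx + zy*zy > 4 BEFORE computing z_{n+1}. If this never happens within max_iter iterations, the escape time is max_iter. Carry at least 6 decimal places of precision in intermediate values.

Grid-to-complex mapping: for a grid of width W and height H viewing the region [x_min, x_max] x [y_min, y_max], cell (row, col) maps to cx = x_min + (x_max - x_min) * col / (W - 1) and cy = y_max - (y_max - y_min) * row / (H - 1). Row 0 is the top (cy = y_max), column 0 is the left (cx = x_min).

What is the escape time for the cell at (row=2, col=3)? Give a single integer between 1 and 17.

Answer: 17

Derivation:
z_0 = 0 + 0i, c = 0.0450 + -0.0800i
Iter 1: z = 0.0450 + -0.0800i, |z|^2 = 0.0084
Iter 2: z = 0.0406 + -0.0872i, |z|^2 = 0.0093
Iter 3: z = 0.0390 + -0.0871i, |z|^2 = 0.0091
Iter 4: z = 0.0389 + -0.0868i, |z|^2 = 0.0091
Iter 5: z = 0.0390 + -0.0868i, |z|^2 = 0.0090
Iter 6: z = 0.0390 + -0.0868i, |z|^2 = 0.0090
Iter 7: z = 0.0390 + -0.0868i, |z|^2 = 0.0090
Iter 8: z = 0.0390 + -0.0868i, |z|^2 = 0.0090
Iter 9: z = 0.0390 + -0.0868i, |z|^2 = 0.0090
Iter 10: z = 0.0390 + -0.0868i, |z|^2 = 0.0090
Iter 11: z = 0.0390 + -0.0868i, |z|^2 = 0.0090
Iter 12: z = 0.0390 + -0.0868i, |z|^2 = 0.0090
Iter 13: z = 0.0390 + -0.0868i, |z|^2 = 0.0090
Iter 14: z = 0.0390 + -0.0868i, |z|^2 = 0.0090
Iter 15: z = 0.0390 + -0.0868i, |z|^2 = 0.0090
Iter 16: z = 0.0390 + -0.0868i, |z|^2 = 0.0090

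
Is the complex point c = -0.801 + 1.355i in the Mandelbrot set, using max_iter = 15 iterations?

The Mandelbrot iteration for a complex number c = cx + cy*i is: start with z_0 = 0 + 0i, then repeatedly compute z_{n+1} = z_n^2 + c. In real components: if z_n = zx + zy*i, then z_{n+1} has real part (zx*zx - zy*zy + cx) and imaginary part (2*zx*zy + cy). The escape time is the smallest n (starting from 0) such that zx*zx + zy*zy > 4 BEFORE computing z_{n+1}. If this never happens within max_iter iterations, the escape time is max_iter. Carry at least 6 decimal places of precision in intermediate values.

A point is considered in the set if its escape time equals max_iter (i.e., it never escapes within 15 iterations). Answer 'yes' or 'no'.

Answer: no

Derivation:
z_0 = 0 + 0i, c = -0.8010 + 1.3550i
Iter 1: z = -0.8010 + 1.3550i, |z|^2 = 2.4776
Iter 2: z = -1.9954 + -0.8157i, |z|^2 = 4.6471
Escaped at iteration 2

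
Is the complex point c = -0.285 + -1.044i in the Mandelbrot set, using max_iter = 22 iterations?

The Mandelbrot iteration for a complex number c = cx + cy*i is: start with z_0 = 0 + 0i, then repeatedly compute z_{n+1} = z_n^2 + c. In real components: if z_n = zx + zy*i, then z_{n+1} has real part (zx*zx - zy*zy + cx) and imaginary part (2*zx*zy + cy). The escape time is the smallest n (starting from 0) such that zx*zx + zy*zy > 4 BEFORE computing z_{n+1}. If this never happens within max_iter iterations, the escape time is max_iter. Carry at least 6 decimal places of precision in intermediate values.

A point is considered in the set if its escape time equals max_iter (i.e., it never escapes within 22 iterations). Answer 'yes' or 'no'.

z_0 = 0 + 0i, c = -0.2850 + -1.0440i
Iter 1: z = -0.2850 + -1.0440i, |z|^2 = 1.1712
Iter 2: z = -1.2937 + -0.4489i, |z|^2 = 1.8752
Iter 3: z = 1.1872 + 0.1175i, |z|^2 = 1.4232
Iter 4: z = 1.1105 + -0.7649i, |z|^2 = 1.8184
Iter 5: z = 0.3632 + -2.7429i, |z|^2 = 7.6555
Escaped at iteration 5

Answer: no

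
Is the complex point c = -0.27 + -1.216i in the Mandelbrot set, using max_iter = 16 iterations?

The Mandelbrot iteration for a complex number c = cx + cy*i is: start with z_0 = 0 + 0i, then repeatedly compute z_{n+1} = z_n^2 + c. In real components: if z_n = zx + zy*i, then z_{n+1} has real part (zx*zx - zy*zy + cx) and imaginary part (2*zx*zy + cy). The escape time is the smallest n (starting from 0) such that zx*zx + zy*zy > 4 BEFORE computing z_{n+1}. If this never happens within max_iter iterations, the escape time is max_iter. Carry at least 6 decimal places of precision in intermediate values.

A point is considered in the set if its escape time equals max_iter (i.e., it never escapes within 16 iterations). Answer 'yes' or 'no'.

Answer: no

Derivation:
z_0 = 0 + 0i, c = -0.2700 + -1.2160i
Iter 1: z = -0.2700 + -1.2160i, |z|^2 = 1.5516
Iter 2: z = -1.6758 + -0.5594i, |z|^2 = 3.1210
Iter 3: z = 2.2253 + 0.6587i, |z|^2 = 5.3857
Escaped at iteration 3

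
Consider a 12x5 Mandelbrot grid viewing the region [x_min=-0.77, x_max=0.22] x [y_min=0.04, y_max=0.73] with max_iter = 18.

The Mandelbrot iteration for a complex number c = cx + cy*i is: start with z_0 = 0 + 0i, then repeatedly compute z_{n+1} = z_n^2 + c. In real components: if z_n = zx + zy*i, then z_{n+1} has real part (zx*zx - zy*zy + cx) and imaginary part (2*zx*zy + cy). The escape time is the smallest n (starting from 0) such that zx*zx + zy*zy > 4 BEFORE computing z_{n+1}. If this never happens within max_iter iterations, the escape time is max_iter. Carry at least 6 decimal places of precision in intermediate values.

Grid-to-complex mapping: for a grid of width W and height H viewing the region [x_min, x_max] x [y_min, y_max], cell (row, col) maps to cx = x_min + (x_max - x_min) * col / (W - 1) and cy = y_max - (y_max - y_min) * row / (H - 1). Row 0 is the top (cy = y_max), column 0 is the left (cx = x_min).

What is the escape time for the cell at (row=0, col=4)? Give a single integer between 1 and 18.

Answer: 7

Derivation:
z_0 = 0 + 0i, c = -0.4100 + 0.7300i
Iter 1: z = -0.4100 + 0.7300i, |z|^2 = 0.7010
Iter 2: z = -0.7748 + 0.1314i, |z|^2 = 0.6176
Iter 3: z = 0.1730 + 0.5264i, |z|^2 = 0.3070
Iter 4: z = -0.6571 + 0.9122i, |z|^2 = 1.2639
Iter 5: z = -0.8102 + -0.4688i, |z|^2 = 0.8763
Iter 6: z = 0.0267 + 1.4898i, |z|^2 = 2.2201
Iter 7: z = -2.6287 + 0.8095i, |z|^2 = 7.5653
Escaped at iteration 7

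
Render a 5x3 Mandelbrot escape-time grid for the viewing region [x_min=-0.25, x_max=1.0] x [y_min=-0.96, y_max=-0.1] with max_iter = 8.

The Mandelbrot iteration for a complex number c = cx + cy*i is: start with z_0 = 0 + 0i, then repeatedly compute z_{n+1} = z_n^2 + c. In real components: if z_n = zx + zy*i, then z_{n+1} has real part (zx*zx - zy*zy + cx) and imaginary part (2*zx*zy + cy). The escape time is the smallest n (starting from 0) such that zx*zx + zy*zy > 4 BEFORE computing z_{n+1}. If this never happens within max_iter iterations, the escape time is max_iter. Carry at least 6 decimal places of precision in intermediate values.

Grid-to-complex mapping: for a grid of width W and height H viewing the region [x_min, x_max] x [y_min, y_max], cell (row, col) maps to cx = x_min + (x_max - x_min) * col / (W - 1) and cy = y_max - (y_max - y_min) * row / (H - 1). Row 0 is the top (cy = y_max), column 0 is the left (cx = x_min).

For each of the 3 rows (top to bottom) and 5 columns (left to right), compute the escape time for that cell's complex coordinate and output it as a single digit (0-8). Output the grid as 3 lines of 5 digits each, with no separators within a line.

(row=0, col=0): c = -0.2500 + -0.1000i → escape time 8
(row=0, col=1): c = 0.0625 + -0.1000i → escape time 8
(row=0, col=2): c = 0.3750 + -0.1000i → escape time 8
(row=0, col=3): c = 0.6875 + -0.1000i → escape time 3
(row=0, col=4): c = 1.0000 + -0.1000i → escape time 2
(row=1, col=0): c = -0.2500 + -0.5300i → escape time 8
(row=1, col=1): c = 0.0625 + -0.5300i → escape time 8
(row=1, col=2): c = 0.3750 + -0.5300i → escape time 8
(row=1, col=3): c = 0.6875 + -0.5300i → escape time 3
(row=1, col=4): c = 1.0000 + -0.5300i → escape time 2
(row=2, col=0): c = -0.2500 + -0.9600i → escape time 6
(row=2, col=1): c = 0.0625 + -0.9600i → escape time 5
(row=2, col=2): c = 0.3750 + -0.9600i → escape time 3
(row=2, col=3): c = 0.6875 + -0.9600i → escape time 2
(row=2, col=4): c = 1.0000 + -0.9600i → escape time 2

Answer: 88832
88832
65322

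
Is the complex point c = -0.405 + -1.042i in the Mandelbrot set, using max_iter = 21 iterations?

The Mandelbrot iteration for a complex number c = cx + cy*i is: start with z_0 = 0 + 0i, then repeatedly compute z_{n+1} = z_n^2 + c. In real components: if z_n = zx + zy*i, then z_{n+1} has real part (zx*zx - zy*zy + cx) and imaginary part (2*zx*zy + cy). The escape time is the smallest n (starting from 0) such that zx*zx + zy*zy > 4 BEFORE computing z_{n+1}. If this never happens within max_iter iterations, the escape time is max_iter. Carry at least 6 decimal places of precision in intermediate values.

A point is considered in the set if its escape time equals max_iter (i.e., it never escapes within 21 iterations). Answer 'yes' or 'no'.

Answer: no

Derivation:
z_0 = 0 + 0i, c = -0.4050 + -1.0420i
Iter 1: z = -0.4050 + -1.0420i, |z|^2 = 1.2498
Iter 2: z = -1.3267 + -0.1980i, |z|^2 = 1.7994
Iter 3: z = 1.3160 + -0.5167i, |z|^2 = 1.9989
Iter 4: z = 1.0600 + -2.4019i, |z|^2 = 6.8928
Escaped at iteration 4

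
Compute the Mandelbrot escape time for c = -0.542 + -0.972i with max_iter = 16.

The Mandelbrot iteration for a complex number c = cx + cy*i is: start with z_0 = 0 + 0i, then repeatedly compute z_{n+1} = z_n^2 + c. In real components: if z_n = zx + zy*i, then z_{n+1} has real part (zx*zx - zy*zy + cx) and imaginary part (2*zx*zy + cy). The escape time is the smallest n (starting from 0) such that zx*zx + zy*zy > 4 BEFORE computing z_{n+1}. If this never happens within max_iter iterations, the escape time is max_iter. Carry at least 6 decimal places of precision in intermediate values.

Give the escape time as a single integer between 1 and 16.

z_0 = 0 + 0i, c = -0.5420 + -0.9720i
Iter 1: z = -0.5420 + -0.9720i, |z|^2 = 1.2385
Iter 2: z = -1.1930 + 0.0816i, |z|^2 = 1.4300
Iter 3: z = 0.8746 + -1.1668i, |z|^2 = 2.1264
Iter 4: z = -1.1385 + -3.0131i, |z|^2 = 10.3747
Escaped at iteration 4

Answer: 4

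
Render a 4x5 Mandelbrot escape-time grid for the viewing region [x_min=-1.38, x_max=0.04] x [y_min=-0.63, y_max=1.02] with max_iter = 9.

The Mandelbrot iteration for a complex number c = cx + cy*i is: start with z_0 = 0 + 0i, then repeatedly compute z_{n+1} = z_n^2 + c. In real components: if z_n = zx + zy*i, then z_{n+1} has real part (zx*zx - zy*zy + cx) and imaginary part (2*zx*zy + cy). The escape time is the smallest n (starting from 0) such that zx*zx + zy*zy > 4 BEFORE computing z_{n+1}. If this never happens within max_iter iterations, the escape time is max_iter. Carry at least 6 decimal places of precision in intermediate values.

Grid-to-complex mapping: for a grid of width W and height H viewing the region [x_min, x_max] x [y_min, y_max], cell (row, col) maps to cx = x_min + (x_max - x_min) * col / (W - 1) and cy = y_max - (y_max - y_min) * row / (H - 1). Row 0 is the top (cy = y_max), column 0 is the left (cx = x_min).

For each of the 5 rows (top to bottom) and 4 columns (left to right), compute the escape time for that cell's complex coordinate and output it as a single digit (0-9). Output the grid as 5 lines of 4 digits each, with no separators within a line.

(row=0, col=0): c = -1.3800 + 1.0200i → escape time 3
(row=0, col=1): c = -0.9067 + 1.0200i → escape time 3
(row=0, col=2): c = -0.4333 + 1.0200i → escape time 4
(row=0, col=3): c = 0.0400 + 1.0200i → escape time 5
(row=1, col=0): c = -1.3800 + 0.6075i → escape time 3
(row=1, col=1): c = -0.9067 + 0.6075i → escape time 5
(row=1, col=2): c = -0.4333 + 0.6075i → escape time 9
(row=1, col=3): c = 0.0400 + 0.6075i → escape time 9
(row=2, col=0): c = -1.3800 + 0.1950i → escape time 7
(row=2, col=1): c = -0.9067 + 0.1950i → escape time 9
(row=2, col=2): c = -0.4333 + 0.1950i → escape time 9
(row=2, col=3): c = 0.0400 + 0.1950i → escape time 9
(row=3, col=0): c = -1.3800 + -0.2175i → escape time 7
(row=3, col=1): c = -0.9067 + -0.2175i → escape time 9
(row=3, col=2): c = -0.4333 + -0.2175i → escape time 9
(row=3, col=3): c = 0.0400 + -0.2175i → escape time 9
(row=4, col=0): c = -1.3800 + -0.6300i → escape time 3
(row=4, col=1): c = -0.9067 + -0.6300i → escape time 5
(row=4, col=2): c = -0.4333 + -0.6300i → escape time 9
(row=4, col=3): c = 0.0400 + -0.6300i → escape time 9

Answer: 3345
3599
7999
7999
3599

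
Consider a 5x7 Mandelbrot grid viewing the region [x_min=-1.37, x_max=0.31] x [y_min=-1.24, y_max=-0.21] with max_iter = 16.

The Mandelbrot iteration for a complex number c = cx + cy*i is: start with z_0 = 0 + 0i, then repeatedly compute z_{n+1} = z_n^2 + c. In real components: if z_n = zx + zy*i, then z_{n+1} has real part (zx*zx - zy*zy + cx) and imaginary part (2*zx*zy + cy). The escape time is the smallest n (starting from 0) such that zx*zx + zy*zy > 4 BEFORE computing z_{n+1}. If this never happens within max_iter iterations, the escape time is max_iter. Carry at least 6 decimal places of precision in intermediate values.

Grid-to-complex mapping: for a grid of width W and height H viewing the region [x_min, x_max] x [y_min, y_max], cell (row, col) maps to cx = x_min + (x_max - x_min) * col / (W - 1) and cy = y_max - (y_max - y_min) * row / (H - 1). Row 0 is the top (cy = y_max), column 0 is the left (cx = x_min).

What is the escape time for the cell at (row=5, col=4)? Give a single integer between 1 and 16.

z_0 = 0 + 0i, c = 0.3100 + -1.0683i
Iter 1: z = 0.3100 + -1.0683i, |z|^2 = 1.2374
Iter 2: z = -0.7352 + -1.7307i, |z|^2 = 3.5359
Iter 3: z = -2.1448 + 1.4766i, |z|^2 = 6.7803
Escaped at iteration 3

Answer: 3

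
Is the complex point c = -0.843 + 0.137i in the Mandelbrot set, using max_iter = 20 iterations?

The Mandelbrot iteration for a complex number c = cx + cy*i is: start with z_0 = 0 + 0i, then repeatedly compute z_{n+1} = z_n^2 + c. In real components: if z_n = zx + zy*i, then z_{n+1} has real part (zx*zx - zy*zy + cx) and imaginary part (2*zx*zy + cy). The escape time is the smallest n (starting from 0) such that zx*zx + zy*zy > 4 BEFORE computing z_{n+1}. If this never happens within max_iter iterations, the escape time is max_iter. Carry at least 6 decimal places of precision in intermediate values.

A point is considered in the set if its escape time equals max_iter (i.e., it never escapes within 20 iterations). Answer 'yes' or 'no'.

z_0 = 0 + 0i, c = -0.8430 + 0.1370i
Iter 1: z = -0.8430 + 0.1370i, |z|^2 = 0.7294
Iter 2: z = -0.1511 + -0.0940i, |z|^2 = 0.0317
Iter 3: z = -0.8290 + 0.1654i, |z|^2 = 0.7146
Iter 4: z = -0.1831 + -0.1372i, |z|^2 = 0.0524
Iter 5: z = -0.8283 + 0.1873i, |z|^2 = 0.7211
Iter 6: z = -0.1920 + -0.1732i, |z|^2 = 0.0669
Iter 7: z = -0.8361 + 0.2035i, |z|^2 = 0.7406
Iter 8: z = -0.1853 + -0.2033i, |z|^2 = 0.0757
Iter 9: z = -0.8500 + 0.2123i, |z|^2 = 0.7676
Iter 10: z = -0.1656 + -0.2240i, |z|^2 = 0.0776
Iter 11: z = -0.8658 + 0.2112i, |z|^2 = 0.7941
Iter 12: z = -0.1380 + -0.2286i, |z|^2 = 0.0713
Iter 13: z = -0.8762 + 0.2001i, |z|^2 = 0.8078
Iter 14: z = -0.1153 + -0.2137i, |z|^2 = 0.0590
Iter 15: z = -0.8754 + 0.1863i, |z|^2 = 0.8010
Iter 16: z = -0.1114 + -0.1891i, |z|^2 = 0.0482
Iter 17: z = -0.8664 + 0.1791i, |z|^2 = 0.7827
Iter 18: z = -0.1245 + -0.1734i, |z|^2 = 0.0456
Iter 19: z = -0.8576 + 0.1802i, |z|^2 = 0.7679
Did not escape in 20 iterations → in set

Answer: yes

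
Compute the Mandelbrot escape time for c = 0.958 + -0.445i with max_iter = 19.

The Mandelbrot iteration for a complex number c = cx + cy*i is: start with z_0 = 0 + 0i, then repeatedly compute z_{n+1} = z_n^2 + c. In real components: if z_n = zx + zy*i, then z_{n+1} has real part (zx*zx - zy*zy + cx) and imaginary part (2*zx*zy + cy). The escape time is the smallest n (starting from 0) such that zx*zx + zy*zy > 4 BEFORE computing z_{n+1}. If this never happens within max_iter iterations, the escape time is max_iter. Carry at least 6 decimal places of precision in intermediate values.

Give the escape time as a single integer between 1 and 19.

Answer: 2

Derivation:
z_0 = 0 + 0i, c = 0.9580 + -0.4450i
Iter 1: z = 0.9580 + -0.4450i, |z|^2 = 1.1158
Iter 2: z = 1.6777 + -1.2976i, |z|^2 = 4.4986
Escaped at iteration 2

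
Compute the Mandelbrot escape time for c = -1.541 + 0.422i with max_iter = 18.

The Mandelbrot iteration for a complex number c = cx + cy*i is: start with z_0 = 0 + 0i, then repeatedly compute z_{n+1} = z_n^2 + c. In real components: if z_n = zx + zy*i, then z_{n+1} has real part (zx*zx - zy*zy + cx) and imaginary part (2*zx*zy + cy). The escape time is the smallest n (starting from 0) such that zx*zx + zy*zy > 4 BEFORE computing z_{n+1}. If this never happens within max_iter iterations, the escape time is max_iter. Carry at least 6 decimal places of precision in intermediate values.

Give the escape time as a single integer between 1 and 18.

z_0 = 0 + 0i, c = -1.5410 + 0.4220i
Iter 1: z = -1.5410 + 0.4220i, |z|^2 = 2.5528
Iter 2: z = 0.6556 + -0.8786i, |z|^2 = 1.2018
Iter 3: z = -1.8831 + -0.7300i, |z|^2 = 4.0791
Escaped at iteration 3

Answer: 3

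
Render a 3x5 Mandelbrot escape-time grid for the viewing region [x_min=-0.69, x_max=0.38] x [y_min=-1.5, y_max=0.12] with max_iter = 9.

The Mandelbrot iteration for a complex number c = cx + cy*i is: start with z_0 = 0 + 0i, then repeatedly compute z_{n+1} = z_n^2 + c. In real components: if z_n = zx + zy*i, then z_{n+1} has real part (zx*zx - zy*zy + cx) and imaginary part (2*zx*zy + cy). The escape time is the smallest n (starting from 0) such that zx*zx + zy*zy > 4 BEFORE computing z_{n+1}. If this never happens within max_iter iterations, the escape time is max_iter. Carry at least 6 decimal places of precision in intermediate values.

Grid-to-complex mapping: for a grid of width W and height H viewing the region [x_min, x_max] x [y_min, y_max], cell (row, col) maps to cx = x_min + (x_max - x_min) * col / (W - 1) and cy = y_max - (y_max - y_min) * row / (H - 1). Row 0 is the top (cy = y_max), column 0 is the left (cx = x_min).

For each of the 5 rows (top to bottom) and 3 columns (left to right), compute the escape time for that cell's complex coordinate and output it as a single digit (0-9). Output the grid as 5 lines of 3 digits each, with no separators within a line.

(row=0, col=0): c = -0.6900 + 0.1200i → escape time 9
(row=0, col=1): c = -0.1550 + 0.1200i → escape time 9
(row=0, col=2): c = 0.3800 + 0.1200i → escape time 9
(row=1, col=0): c = -0.6900 + -0.2850i → escape time 9
(row=1, col=1): c = -0.1550 + -0.2850i → escape time 9
(row=1, col=2): c = 0.3800 + -0.2850i → escape time 9
(row=2, col=0): c = -0.6900 + -0.6900i → escape time 5
(row=2, col=1): c = -0.1550 + -0.6900i → escape time 9
(row=2, col=2): c = 0.3800 + -0.6900i → escape time 8
(row=3, col=0): c = -0.6900 + -1.0950i → escape time 3
(row=3, col=1): c = -0.1550 + -1.0950i → escape time 8
(row=3, col=2): c = 0.3800 + -1.0950i → escape time 2
(row=4, col=0): c = -0.6900 + -1.5000i → escape time 2
(row=4, col=1): c = -0.1550 + -1.5000i → escape time 2
(row=4, col=2): c = 0.3800 + -1.5000i → escape time 2

Answer: 999
999
598
382
222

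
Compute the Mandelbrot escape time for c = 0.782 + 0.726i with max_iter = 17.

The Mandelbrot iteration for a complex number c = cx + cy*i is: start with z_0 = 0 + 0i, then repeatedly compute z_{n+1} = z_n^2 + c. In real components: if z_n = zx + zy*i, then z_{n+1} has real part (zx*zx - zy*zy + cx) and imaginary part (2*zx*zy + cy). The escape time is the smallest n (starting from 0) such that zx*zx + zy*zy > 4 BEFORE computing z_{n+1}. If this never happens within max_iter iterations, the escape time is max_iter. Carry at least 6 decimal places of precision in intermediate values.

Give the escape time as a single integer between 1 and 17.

Answer: 2

Derivation:
z_0 = 0 + 0i, c = 0.7820 + 0.7260i
Iter 1: z = 0.7820 + 0.7260i, |z|^2 = 1.1386
Iter 2: z = 0.8664 + 1.8615i, |z|^2 = 4.2158
Escaped at iteration 2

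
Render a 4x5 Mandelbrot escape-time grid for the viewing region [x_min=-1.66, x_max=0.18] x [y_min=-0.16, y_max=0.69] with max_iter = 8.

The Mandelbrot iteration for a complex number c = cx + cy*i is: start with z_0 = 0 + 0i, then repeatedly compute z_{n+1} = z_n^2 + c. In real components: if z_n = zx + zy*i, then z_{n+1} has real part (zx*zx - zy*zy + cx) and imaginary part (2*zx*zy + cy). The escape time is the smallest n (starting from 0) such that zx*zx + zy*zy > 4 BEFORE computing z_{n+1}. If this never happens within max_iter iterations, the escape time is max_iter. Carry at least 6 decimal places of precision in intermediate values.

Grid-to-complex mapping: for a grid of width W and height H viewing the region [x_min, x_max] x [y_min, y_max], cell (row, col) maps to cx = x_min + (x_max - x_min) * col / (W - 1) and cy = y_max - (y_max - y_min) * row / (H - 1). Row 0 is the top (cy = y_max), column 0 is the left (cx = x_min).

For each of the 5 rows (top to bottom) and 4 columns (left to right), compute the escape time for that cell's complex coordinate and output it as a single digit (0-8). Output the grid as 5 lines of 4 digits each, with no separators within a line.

Answer: 3487
3588
4888
6888
5888

Derivation:
(row=0, col=0): c = -1.6600 + 0.6900i → escape time 3
(row=0, col=1): c = -1.0467 + 0.6900i → escape time 4
(row=0, col=2): c = -0.4333 + 0.6900i → escape time 8
(row=0, col=3): c = 0.1800 + 0.6900i → escape time 7
(row=1, col=0): c = -1.6600 + 0.4775i → escape time 3
(row=1, col=1): c = -1.0467 + 0.4775i → escape time 5
(row=1, col=2): c = -0.4333 + 0.4775i → escape time 8
(row=1, col=3): c = 0.1800 + 0.4775i → escape time 8
(row=2, col=0): c = -1.6600 + 0.2650i → escape time 4
(row=2, col=1): c = -1.0467 + 0.2650i → escape time 8
(row=2, col=2): c = -0.4333 + 0.2650i → escape time 8
(row=2, col=3): c = 0.1800 + 0.2650i → escape time 8
(row=3, col=0): c = -1.6600 + 0.0525i → escape time 6
(row=3, col=1): c = -1.0467 + 0.0525i → escape time 8
(row=3, col=2): c = -0.4333 + 0.0525i → escape time 8
(row=3, col=3): c = 0.1800 + 0.0525i → escape time 8
(row=4, col=0): c = -1.6600 + -0.1600i → escape time 5
(row=4, col=1): c = -1.0467 + -0.1600i → escape time 8
(row=4, col=2): c = -0.4333 + -0.1600i → escape time 8
(row=4, col=3): c = 0.1800 + -0.1600i → escape time 8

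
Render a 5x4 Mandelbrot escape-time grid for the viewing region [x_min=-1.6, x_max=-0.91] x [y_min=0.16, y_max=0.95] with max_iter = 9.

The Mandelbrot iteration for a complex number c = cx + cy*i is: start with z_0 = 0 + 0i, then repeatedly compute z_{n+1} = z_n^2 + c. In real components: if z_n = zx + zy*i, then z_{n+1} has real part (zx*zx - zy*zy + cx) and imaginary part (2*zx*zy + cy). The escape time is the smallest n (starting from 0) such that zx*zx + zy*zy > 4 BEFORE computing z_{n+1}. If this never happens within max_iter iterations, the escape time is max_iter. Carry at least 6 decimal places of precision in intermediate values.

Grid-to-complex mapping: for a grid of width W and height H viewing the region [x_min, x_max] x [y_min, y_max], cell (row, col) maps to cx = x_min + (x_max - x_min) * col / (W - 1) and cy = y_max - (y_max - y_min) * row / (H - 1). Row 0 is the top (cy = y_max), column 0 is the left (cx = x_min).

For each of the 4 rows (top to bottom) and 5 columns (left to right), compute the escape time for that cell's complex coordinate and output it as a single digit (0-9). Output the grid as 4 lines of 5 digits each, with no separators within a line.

Answer: 23333
33334
34866
59999

Derivation:
(row=0, col=0): c = -1.6000 + 0.9500i → escape time 2
(row=0, col=1): c = -1.4275 + 0.9500i → escape time 3
(row=0, col=2): c = -1.2550 + 0.9500i → escape time 3
(row=0, col=3): c = -1.0825 + 0.9500i → escape time 3
(row=0, col=4): c = -0.9100 + 0.9500i → escape time 3
(row=1, col=0): c = -1.6000 + 0.6867i → escape time 3
(row=1, col=1): c = -1.4275 + 0.6867i → escape time 3
(row=1, col=2): c = -1.2550 + 0.6867i → escape time 3
(row=1, col=3): c = -1.0825 + 0.6867i → escape time 3
(row=1, col=4): c = -0.9100 + 0.6867i → escape time 4
(row=2, col=0): c = -1.6000 + 0.4233i → escape time 3
(row=2, col=1): c = -1.4275 + 0.4233i → escape time 4
(row=2, col=2): c = -1.2550 + 0.4233i → escape time 8
(row=2, col=3): c = -1.0825 + 0.4233i → escape time 6
(row=2, col=4): c = -0.9100 + 0.4233i → escape time 6
(row=3, col=0): c = -1.6000 + 0.1600i → escape time 5
(row=3, col=1): c = -1.4275 + 0.1600i → escape time 9
(row=3, col=2): c = -1.2550 + 0.1600i → escape time 9
(row=3, col=3): c = -1.0825 + 0.1600i → escape time 9
(row=3, col=4): c = -0.9100 + 0.1600i → escape time 9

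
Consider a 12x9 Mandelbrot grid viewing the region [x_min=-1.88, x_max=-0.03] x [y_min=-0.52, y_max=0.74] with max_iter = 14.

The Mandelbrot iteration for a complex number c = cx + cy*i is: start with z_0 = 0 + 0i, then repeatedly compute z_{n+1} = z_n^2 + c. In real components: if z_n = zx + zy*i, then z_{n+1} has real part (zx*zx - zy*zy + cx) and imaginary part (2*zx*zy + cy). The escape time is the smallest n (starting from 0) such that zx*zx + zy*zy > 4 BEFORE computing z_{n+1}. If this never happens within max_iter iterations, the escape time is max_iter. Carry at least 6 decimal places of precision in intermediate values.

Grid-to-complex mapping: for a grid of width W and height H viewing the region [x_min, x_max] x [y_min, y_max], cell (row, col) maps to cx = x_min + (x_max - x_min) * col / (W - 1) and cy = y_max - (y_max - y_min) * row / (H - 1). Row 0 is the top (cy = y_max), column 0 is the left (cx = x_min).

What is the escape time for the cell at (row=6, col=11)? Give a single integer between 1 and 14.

Answer: 14

Derivation:
z_0 = 0 + 0i, c = -0.0300 + -0.2050i
Iter 1: z = -0.0300 + -0.2050i, |z|^2 = 0.0429
Iter 2: z = -0.0711 + -0.1927i, |z|^2 = 0.0422
Iter 3: z = -0.0621 + -0.1776i, |z|^2 = 0.0354
Iter 4: z = -0.0577 + -0.1830i, |z|^2 = 0.0368
Iter 5: z = -0.0601 + -0.1839i, |z|^2 = 0.0374
Iter 6: z = -0.0602 + -0.1829i, |z|^2 = 0.0371
Iter 7: z = -0.0598 + -0.1830i, |z|^2 = 0.0371
Iter 8: z = -0.0599 + -0.1831i, |z|^2 = 0.0371
Iter 9: z = -0.0599 + -0.1831i, |z|^2 = 0.0371
Iter 10: z = -0.0599 + -0.1831i, |z|^2 = 0.0371
Iter 11: z = -0.0599 + -0.1831i, |z|^2 = 0.0371
Iter 12: z = -0.0599 + -0.1831i, |z|^2 = 0.0371
Iter 13: z = -0.0599 + -0.1831i, |z|^2 = 0.0371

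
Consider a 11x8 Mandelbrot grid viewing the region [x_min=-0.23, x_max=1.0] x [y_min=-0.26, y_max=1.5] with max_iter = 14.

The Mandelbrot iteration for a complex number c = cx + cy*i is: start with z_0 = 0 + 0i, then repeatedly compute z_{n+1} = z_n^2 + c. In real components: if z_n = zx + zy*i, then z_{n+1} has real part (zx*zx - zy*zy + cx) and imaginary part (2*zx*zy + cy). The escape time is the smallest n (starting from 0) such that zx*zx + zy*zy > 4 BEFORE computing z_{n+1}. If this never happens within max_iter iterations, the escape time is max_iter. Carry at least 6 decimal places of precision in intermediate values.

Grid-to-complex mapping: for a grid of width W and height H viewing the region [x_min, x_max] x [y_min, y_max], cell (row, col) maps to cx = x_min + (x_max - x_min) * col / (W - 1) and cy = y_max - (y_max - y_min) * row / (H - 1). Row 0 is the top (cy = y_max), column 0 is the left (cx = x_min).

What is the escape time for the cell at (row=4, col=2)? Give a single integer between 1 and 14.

Answer: 14

Derivation:
z_0 = 0 + 0i, c = 0.0160 + 0.4943i
Iter 1: z = 0.0160 + 0.4943i, |z|^2 = 0.2446
Iter 2: z = -0.2281 + 0.5101i, |z|^2 = 0.3122
Iter 3: z = -0.1922 + 0.2616i, |z|^2 = 0.1054
Iter 4: z = -0.0155 + 0.3937i, |z|^2 = 0.1553
Iter 5: z = -0.1388 + 0.4821i, |z|^2 = 0.2517
Iter 6: z = -0.1971 + 0.3605i, |z|^2 = 0.1688
Iter 7: z = -0.0751 + 0.3522i, |z|^2 = 0.1297
Iter 8: z = -0.1024 + 0.4414i, |z|^2 = 0.2053
Iter 9: z = -0.1684 + 0.4039i, |z|^2 = 0.1915
Iter 10: z = -0.1188 + 0.3583i, |z|^2 = 0.1425
Iter 11: z = -0.0983 + 0.4092i, |z|^2 = 0.1771
Iter 12: z = -0.1418 + 0.4139i, |z|^2 = 0.1914
Iter 13: z = -0.1352 + 0.3769i, |z|^2 = 0.1604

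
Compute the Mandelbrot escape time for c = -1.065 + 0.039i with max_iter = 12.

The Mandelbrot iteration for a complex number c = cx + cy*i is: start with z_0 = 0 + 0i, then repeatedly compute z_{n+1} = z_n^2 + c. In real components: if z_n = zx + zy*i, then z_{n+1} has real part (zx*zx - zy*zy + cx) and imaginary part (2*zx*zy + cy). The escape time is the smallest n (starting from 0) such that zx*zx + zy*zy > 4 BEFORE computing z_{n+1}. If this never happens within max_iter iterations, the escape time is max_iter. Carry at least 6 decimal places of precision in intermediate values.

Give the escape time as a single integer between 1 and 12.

Answer: 12

Derivation:
z_0 = 0 + 0i, c = -1.0650 + 0.0390i
Iter 1: z = -1.0650 + 0.0390i, |z|^2 = 1.1357
Iter 2: z = 0.0677 + -0.0441i, |z|^2 = 0.0065
Iter 3: z = -1.0624 + 0.0330i, |z|^2 = 1.1297
Iter 4: z = 0.0625 + -0.0312i, |z|^2 = 0.0049
Iter 5: z = -1.0621 + 0.0351i, |z|^2 = 1.1292
Iter 6: z = 0.0617 + -0.0356i, |z|^2 = 0.0051
Iter 7: z = -1.0625 + 0.0346i, |z|^2 = 1.1300
Iter 8: z = 0.0626 + -0.0345i, |z|^2 = 0.0051
Iter 9: z = -1.0623 + 0.0347i, |z|^2 = 1.1296
Iter 10: z = 0.0622 + -0.0347i, |z|^2 = 0.0051
Iter 11: z = -1.0623 + 0.0347i, |z|^2 = 1.1297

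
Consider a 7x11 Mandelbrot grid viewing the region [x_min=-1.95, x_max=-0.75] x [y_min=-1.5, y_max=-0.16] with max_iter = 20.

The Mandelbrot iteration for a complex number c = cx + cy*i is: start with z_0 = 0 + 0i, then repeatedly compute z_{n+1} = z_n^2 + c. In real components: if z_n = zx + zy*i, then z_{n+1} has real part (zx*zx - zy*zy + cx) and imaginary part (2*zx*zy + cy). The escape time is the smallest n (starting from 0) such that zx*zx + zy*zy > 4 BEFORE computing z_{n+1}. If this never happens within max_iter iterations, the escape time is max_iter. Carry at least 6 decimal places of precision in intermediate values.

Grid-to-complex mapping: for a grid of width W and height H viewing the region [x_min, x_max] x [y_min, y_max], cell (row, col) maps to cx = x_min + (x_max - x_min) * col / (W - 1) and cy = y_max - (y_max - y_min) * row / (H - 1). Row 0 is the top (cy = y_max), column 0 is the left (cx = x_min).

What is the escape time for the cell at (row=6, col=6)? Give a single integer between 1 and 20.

z_0 = 0 + 0i, c = -0.7500 + -0.9640i
Iter 1: z = -0.7500 + -0.9640i, |z|^2 = 1.4918
Iter 2: z = -1.1168 + 0.4820i, |z|^2 = 1.4796
Iter 3: z = 0.2649 + -2.0406i, |z|^2 = 4.2342
Escaped at iteration 3

Answer: 3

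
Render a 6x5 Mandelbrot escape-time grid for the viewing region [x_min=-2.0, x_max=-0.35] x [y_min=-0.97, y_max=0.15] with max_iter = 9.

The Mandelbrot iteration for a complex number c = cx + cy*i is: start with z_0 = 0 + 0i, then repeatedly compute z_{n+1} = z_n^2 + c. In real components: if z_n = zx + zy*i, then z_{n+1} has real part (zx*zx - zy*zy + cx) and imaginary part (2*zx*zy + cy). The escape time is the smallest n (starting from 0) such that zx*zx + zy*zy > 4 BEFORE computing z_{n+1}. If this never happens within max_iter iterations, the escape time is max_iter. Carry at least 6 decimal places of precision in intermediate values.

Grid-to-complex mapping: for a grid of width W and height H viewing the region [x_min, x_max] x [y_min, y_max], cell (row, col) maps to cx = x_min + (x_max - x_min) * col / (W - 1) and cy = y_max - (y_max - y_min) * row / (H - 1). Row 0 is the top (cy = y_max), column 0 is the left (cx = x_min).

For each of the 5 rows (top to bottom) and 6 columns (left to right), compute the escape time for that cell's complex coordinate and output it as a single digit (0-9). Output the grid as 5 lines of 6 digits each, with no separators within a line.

(row=0, col=0): c = -2.0000 + 0.1500i → escape time 1
(row=0, col=1): c = -1.6700 + 0.1500i → escape time 5
(row=0, col=2): c = -1.3400 + 0.1500i → escape time 9
(row=0, col=3): c = -1.0100 + 0.1500i → escape time 9
(row=0, col=4): c = -0.6800 + 0.1500i → escape time 9
(row=0, col=5): c = -0.3500 + 0.1500i → escape time 9
(row=1, col=0): c = -2.0000 + -0.1300i → escape time 1
(row=1, col=1): c = -1.6700 + -0.1300i → escape time 5
(row=1, col=2): c = -1.3400 + -0.1300i → escape time 9
(row=1, col=3): c = -1.0100 + -0.1300i → escape time 9
(row=1, col=4): c = -0.6800 + -0.1300i → escape time 9
(row=1, col=5): c = -0.3500 + -0.1300i → escape time 9
(row=2, col=0): c = -2.0000 + -0.4100i → escape time 1
(row=2, col=1): c = -1.6700 + -0.4100i → escape time 3
(row=2, col=2): c = -1.3400 + -0.4100i → escape time 5
(row=2, col=3): c = -1.0100 + -0.4100i → escape time 6
(row=2, col=4): c = -0.6800 + -0.4100i → escape time 9
(row=2, col=5): c = -0.3500 + -0.4100i → escape time 9
(row=3, col=0): c = -2.0000 + -0.6900i → escape time 1
(row=3, col=1): c = -1.6700 + -0.6900i → escape time 3
(row=3, col=2): c = -1.3400 + -0.6900i → escape time 3
(row=3, col=3): c = -1.0100 + -0.6900i → escape time 4
(row=3, col=4): c = -0.6800 + -0.6900i → escape time 5
(row=3, col=5): c = -0.3500 + -0.6900i → escape time 9
(row=4, col=0): c = -2.0000 + -0.9700i → escape time 1
(row=4, col=1): c = -1.6700 + -0.9700i → escape time 2
(row=4, col=2): c = -1.3400 + -0.9700i → escape time 3
(row=4, col=3): c = -1.0100 + -0.9700i → escape time 3
(row=4, col=4): c = -0.6800 + -0.9700i → escape time 4
(row=4, col=5): c = -0.3500 + -0.9700i → escape time 5

Answer: 159999
159999
135699
133459
123345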